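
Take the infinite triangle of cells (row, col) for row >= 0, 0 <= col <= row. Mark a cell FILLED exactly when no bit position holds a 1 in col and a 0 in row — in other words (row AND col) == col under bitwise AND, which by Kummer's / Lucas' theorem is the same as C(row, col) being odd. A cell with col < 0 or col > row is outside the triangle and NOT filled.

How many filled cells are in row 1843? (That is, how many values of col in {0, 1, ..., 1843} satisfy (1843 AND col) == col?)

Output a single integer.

Answer: 128

Derivation:
1843 in binary = 11100110011
popcount(1843) = number of 1-bits in 11100110011 = 7
A col c satisfies (1843 AND c) == c iff every set bit of c is also set in 1843; each of the 7 set bits of 1843 can independently be on or off in c.
count = 2^7 = 128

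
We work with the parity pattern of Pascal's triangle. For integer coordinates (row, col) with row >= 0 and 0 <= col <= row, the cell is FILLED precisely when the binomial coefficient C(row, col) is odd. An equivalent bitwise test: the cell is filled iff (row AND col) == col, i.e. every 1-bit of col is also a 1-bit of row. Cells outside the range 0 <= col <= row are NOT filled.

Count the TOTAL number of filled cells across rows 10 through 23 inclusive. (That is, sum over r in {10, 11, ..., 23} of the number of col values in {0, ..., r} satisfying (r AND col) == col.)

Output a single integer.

r10=1010 pc2: +4 =4
r11=1011 pc3: +8 =12
r12=1100 pc2: +4 =16
r13=1101 pc3: +8 =24
r14=1110 pc3: +8 =32
r15=1111 pc4: +16 =48
r16=10000 pc1: +2 =50
r17=10001 pc2: +4 =54
r18=10010 pc2: +4 =58
r19=10011 pc3: +8 =66
r20=10100 pc2: +4 =70
r21=10101 pc3: +8 =78
r22=10110 pc3: +8 =86
r23=10111 pc4: +16 =102

Answer: 102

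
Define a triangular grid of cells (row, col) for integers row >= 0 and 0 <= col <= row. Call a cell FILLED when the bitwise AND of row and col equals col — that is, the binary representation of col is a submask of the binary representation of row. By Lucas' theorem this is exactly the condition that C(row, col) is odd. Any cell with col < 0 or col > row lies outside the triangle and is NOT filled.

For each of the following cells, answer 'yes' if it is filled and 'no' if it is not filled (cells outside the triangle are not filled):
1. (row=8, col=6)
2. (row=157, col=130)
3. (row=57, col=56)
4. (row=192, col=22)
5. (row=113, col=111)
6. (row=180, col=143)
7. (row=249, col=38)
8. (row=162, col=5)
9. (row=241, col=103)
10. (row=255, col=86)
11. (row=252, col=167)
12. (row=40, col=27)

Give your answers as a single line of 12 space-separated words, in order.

Answer: no no yes no no no no no no yes no no

Derivation:
(8,6): row=0b1000, col=0b110, row AND col = 0b0 = 0; 0 != 6 -> empty
(157,130): row=0b10011101, col=0b10000010, row AND col = 0b10000000 = 128; 128 != 130 -> empty
(57,56): row=0b111001, col=0b111000, row AND col = 0b111000 = 56; 56 == 56 -> filled
(192,22): row=0b11000000, col=0b10110, row AND col = 0b0 = 0; 0 != 22 -> empty
(113,111): row=0b1110001, col=0b1101111, row AND col = 0b1100001 = 97; 97 != 111 -> empty
(180,143): row=0b10110100, col=0b10001111, row AND col = 0b10000100 = 132; 132 != 143 -> empty
(249,38): row=0b11111001, col=0b100110, row AND col = 0b100000 = 32; 32 != 38 -> empty
(162,5): row=0b10100010, col=0b101, row AND col = 0b0 = 0; 0 != 5 -> empty
(241,103): row=0b11110001, col=0b1100111, row AND col = 0b1100001 = 97; 97 != 103 -> empty
(255,86): row=0b11111111, col=0b1010110, row AND col = 0b1010110 = 86; 86 == 86 -> filled
(252,167): row=0b11111100, col=0b10100111, row AND col = 0b10100100 = 164; 164 != 167 -> empty
(40,27): row=0b101000, col=0b11011, row AND col = 0b1000 = 8; 8 != 27 -> empty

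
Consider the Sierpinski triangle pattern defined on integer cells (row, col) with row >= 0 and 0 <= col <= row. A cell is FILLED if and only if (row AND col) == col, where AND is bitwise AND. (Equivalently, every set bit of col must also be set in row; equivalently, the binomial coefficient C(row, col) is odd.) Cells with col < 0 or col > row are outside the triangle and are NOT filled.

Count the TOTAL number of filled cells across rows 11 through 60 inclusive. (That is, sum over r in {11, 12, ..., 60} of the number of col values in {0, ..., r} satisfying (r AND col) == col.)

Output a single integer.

r11=1011 pc3: +8 =8
r12=1100 pc2: +4 =12
r13=1101 pc3: +8 =20
r14=1110 pc3: +8 =28
r15=1111 pc4: +16 =44
r16=10000 pc1: +2 =46
r17=10001 pc2: +4 =50
r18=10010 pc2: +4 =54
r19=10011 pc3: +8 =62
r20=10100 pc2: +4 =66
r21=10101 pc3: +8 =74
r22=10110 pc3: +8 =82
r23=10111 pc4: +16 =98
r24=11000 pc2: +4 =102
r25=11001 pc3: +8 =110
r26=11010 pc3: +8 =118
r27=11011 pc4: +16 =134
r28=11100 pc3: +8 =142
r29=11101 pc4: +16 =158
r30=11110 pc4: +16 =174
r31=11111 pc5: +32 =206
r32=100000 pc1: +2 =208
r33=100001 pc2: +4 =212
r34=100010 pc2: +4 =216
r35=100011 pc3: +8 =224
r36=100100 pc2: +4 =228
r37=100101 pc3: +8 =236
r38=100110 pc3: +8 =244
r39=100111 pc4: +16 =260
r40=101000 pc2: +4 =264
r41=101001 pc3: +8 =272
r42=101010 pc3: +8 =280
r43=101011 pc4: +16 =296
r44=101100 pc3: +8 =304
r45=101101 pc4: +16 =320
r46=101110 pc4: +16 =336
r47=101111 pc5: +32 =368
r48=110000 pc2: +4 =372
r49=110001 pc3: +8 =380
r50=110010 pc3: +8 =388
r51=110011 pc4: +16 =404
r52=110100 pc3: +8 =412
r53=110101 pc4: +16 =428
r54=110110 pc4: +16 =444
r55=110111 pc5: +32 =476
r56=111000 pc3: +8 =484
r57=111001 pc4: +16 =500
r58=111010 pc4: +16 =516
r59=111011 pc5: +32 =548
r60=111100 pc4: +16 =564

Answer: 564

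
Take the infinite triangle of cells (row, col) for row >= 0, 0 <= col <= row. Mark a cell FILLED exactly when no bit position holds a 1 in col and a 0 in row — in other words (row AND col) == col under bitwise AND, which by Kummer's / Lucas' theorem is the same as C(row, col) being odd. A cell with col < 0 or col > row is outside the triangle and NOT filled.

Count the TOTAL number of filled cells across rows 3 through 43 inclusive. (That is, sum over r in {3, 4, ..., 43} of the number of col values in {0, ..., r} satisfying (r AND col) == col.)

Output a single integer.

r3=11 pc2: +4 =4
r4=100 pc1: +2 =6
r5=101 pc2: +4 =10
r6=110 pc2: +4 =14
r7=111 pc3: +8 =22
r8=1000 pc1: +2 =24
r9=1001 pc2: +4 =28
r10=1010 pc2: +4 =32
r11=1011 pc3: +8 =40
r12=1100 pc2: +4 =44
r13=1101 pc3: +8 =52
r14=1110 pc3: +8 =60
r15=1111 pc4: +16 =76
r16=10000 pc1: +2 =78
r17=10001 pc2: +4 =82
r18=10010 pc2: +4 =86
r19=10011 pc3: +8 =94
r20=10100 pc2: +4 =98
r21=10101 pc3: +8 =106
r22=10110 pc3: +8 =114
r23=10111 pc4: +16 =130
r24=11000 pc2: +4 =134
r25=11001 pc3: +8 =142
r26=11010 pc3: +8 =150
r27=11011 pc4: +16 =166
r28=11100 pc3: +8 =174
r29=11101 pc4: +16 =190
r30=11110 pc4: +16 =206
r31=11111 pc5: +32 =238
r32=100000 pc1: +2 =240
r33=100001 pc2: +4 =244
r34=100010 pc2: +4 =248
r35=100011 pc3: +8 =256
r36=100100 pc2: +4 =260
r37=100101 pc3: +8 =268
r38=100110 pc3: +8 =276
r39=100111 pc4: +16 =292
r40=101000 pc2: +4 =296
r41=101001 pc3: +8 =304
r42=101010 pc3: +8 =312
r43=101011 pc4: +16 =328

Answer: 328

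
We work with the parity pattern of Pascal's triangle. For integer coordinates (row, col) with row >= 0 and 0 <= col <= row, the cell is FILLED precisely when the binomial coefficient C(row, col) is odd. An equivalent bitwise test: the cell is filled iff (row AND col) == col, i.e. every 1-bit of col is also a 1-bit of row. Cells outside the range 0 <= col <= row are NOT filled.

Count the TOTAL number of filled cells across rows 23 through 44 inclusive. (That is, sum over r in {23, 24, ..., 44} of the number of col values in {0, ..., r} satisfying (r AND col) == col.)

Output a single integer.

Answer: 222

Derivation:
r23=10111 pc4: +16 =16
r24=11000 pc2: +4 =20
r25=11001 pc3: +8 =28
r26=11010 pc3: +8 =36
r27=11011 pc4: +16 =52
r28=11100 pc3: +8 =60
r29=11101 pc4: +16 =76
r30=11110 pc4: +16 =92
r31=11111 pc5: +32 =124
r32=100000 pc1: +2 =126
r33=100001 pc2: +4 =130
r34=100010 pc2: +4 =134
r35=100011 pc3: +8 =142
r36=100100 pc2: +4 =146
r37=100101 pc3: +8 =154
r38=100110 pc3: +8 =162
r39=100111 pc4: +16 =178
r40=101000 pc2: +4 =182
r41=101001 pc3: +8 =190
r42=101010 pc3: +8 =198
r43=101011 pc4: +16 =214
r44=101100 pc3: +8 =222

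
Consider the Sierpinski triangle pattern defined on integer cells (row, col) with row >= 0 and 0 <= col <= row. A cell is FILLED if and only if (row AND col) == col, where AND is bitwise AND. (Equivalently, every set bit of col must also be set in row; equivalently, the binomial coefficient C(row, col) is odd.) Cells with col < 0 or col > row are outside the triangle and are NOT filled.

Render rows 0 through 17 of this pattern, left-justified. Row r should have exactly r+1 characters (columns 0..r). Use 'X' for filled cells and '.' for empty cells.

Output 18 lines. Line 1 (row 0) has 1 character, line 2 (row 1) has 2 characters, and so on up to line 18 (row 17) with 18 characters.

Answer: X
XX
X.X
XXXX
X...X
XX..XX
X.X.X.X
XXXXXXXX
X.......X
XX......XX
X.X.....X.X
XXXX....XXXX
X...X...X...X
XX..XX..XX..XX
X.X.X.X.X.X.X.X
XXXXXXXXXXXXXXXX
X...............X
XX..............XX

Derivation:
r0=0: X
r1=1: XX
r2=10: X.X
r3=11: XXXX
r4=100: X...X
r5=101: XX..XX
r6=110: X.X.X.X
r7=111: XXXXXXXX
r8=1000: X.......X
r9=1001: XX......XX
r10=1010: X.X.....X.X
r11=1011: XXXX....XXXX
r12=1100: X...X...X...X
r13=1101: XX..XX..XX..XX
r14=1110: X.X.X.X.X.X.X.X
r15=1111: XXXXXXXXXXXXXXXX
r16=10000: X...............X
r17=10001: XX..............XX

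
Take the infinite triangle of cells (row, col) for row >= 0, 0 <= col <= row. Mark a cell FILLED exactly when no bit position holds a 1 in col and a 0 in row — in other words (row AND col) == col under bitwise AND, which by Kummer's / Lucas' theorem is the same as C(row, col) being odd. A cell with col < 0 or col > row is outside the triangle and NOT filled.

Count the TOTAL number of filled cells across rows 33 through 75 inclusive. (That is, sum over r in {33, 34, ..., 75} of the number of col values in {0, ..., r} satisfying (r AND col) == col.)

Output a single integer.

r33=100001 pc2: +4 =4
r34=100010 pc2: +4 =8
r35=100011 pc3: +8 =16
r36=100100 pc2: +4 =20
r37=100101 pc3: +8 =28
r38=100110 pc3: +8 =36
r39=100111 pc4: +16 =52
r40=101000 pc2: +4 =56
r41=101001 pc3: +8 =64
r42=101010 pc3: +8 =72
r43=101011 pc4: +16 =88
r44=101100 pc3: +8 =96
r45=101101 pc4: +16 =112
r46=101110 pc4: +16 =128
r47=101111 pc5: +32 =160
r48=110000 pc2: +4 =164
r49=110001 pc3: +8 =172
r50=110010 pc3: +8 =180
r51=110011 pc4: +16 =196
r52=110100 pc3: +8 =204
r53=110101 pc4: +16 =220
r54=110110 pc4: +16 =236
r55=110111 pc5: +32 =268
r56=111000 pc3: +8 =276
r57=111001 pc4: +16 =292
r58=111010 pc4: +16 =308
r59=111011 pc5: +32 =340
r60=111100 pc4: +16 =356
r61=111101 pc5: +32 =388
r62=111110 pc5: +32 =420
r63=111111 pc6: +64 =484
r64=1000000 pc1: +2 =486
r65=1000001 pc2: +4 =490
r66=1000010 pc2: +4 =494
r67=1000011 pc3: +8 =502
r68=1000100 pc2: +4 =506
r69=1000101 pc3: +8 =514
r70=1000110 pc3: +8 =522
r71=1000111 pc4: +16 =538
r72=1001000 pc2: +4 =542
r73=1001001 pc3: +8 =550
r74=1001010 pc3: +8 =558
r75=1001011 pc4: +16 =574

Answer: 574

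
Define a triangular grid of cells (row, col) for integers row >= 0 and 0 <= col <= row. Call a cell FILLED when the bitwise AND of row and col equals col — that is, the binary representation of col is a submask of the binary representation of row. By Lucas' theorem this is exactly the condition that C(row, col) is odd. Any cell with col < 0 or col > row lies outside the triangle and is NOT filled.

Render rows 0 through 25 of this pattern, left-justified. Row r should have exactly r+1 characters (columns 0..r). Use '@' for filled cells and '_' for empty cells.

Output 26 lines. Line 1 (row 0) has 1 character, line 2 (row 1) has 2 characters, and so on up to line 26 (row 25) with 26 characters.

r0=0: @
r1=1: @@
r2=10: @_@
r3=11: @@@@
r4=100: @___@
r5=101: @@__@@
r6=110: @_@_@_@
r7=111: @@@@@@@@
r8=1000: @_______@
r9=1001: @@______@@
r10=1010: @_@_____@_@
r11=1011: @@@@____@@@@
r12=1100: @___@___@___@
r13=1101: @@__@@__@@__@@
r14=1110: @_@_@_@_@_@_@_@
r15=1111: @@@@@@@@@@@@@@@@
r16=10000: @_______________@
r17=10001: @@______________@@
r18=10010: @_@_____________@_@
r19=10011: @@@@____________@@@@
r20=10100: @___@___________@___@
r21=10101: @@__@@__________@@__@@
r22=10110: @_@_@_@_________@_@_@_@
r23=10111: @@@@@@@@________@@@@@@@@
r24=11000: @_______@_______@_______@
r25=11001: @@______@@______@@______@@

Answer: @
@@
@_@
@@@@
@___@
@@__@@
@_@_@_@
@@@@@@@@
@_______@
@@______@@
@_@_____@_@
@@@@____@@@@
@___@___@___@
@@__@@__@@__@@
@_@_@_@_@_@_@_@
@@@@@@@@@@@@@@@@
@_______________@
@@______________@@
@_@_____________@_@
@@@@____________@@@@
@___@___________@___@
@@__@@__________@@__@@
@_@_@_@_________@_@_@_@
@@@@@@@@________@@@@@@@@
@_______@_______@_______@
@@______@@______@@______@@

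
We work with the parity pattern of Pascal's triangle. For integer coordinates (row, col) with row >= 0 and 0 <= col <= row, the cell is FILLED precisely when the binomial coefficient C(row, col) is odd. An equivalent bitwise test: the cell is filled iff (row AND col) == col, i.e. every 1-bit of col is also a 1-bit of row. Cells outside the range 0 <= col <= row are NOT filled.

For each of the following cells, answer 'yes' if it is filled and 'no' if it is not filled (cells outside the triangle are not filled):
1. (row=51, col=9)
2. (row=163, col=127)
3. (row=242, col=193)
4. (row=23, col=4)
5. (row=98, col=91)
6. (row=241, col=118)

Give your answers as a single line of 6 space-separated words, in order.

(51,9): row=0b110011, col=0b1001, row AND col = 0b1 = 1; 1 != 9 -> empty
(163,127): row=0b10100011, col=0b1111111, row AND col = 0b100011 = 35; 35 != 127 -> empty
(242,193): row=0b11110010, col=0b11000001, row AND col = 0b11000000 = 192; 192 != 193 -> empty
(23,4): row=0b10111, col=0b100, row AND col = 0b100 = 4; 4 == 4 -> filled
(98,91): row=0b1100010, col=0b1011011, row AND col = 0b1000010 = 66; 66 != 91 -> empty
(241,118): row=0b11110001, col=0b1110110, row AND col = 0b1110000 = 112; 112 != 118 -> empty

Answer: no no no yes no no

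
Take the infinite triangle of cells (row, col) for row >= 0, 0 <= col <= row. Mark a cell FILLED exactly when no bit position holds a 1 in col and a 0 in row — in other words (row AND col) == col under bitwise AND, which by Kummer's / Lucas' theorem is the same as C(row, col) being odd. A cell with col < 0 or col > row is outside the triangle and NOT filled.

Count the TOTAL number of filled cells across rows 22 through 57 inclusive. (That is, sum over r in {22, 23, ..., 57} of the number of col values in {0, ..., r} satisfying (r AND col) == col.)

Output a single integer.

Answer: 426

Derivation:
r22=10110 pc3: +8 =8
r23=10111 pc4: +16 =24
r24=11000 pc2: +4 =28
r25=11001 pc3: +8 =36
r26=11010 pc3: +8 =44
r27=11011 pc4: +16 =60
r28=11100 pc3: +8 =68
r29=11101 pc4: +16 =84
r30=11110 pc4: +16 =100
r31=11111 pc5: +32 =132
r32=100000 pc1: +2 =134
r33=100001 pc2: +4 =138
r34=100010 pc2: +4 =142
r35=100011 pc3: +8 =150
r36=100100 pc2: +4 =154
r37=100101 pc3: +8 =162
r38=100110 pc3: +8 =170
r39=100111 pc4: +16 =186
r40=101000 pc2: +4 =190
r41=101001 pc3: +8 =198
r42=101010 pc3: +8 =206
r43=101011 pc4: +16 =222
r44=101100 pc3: +8 =230
r45=101101 pc4: +16 =246
r46=101110 pc4: +16 =262
r47=101111 pc5: +32 =294
r48=110000 pc2: +4 =298
r49=110001 pc3: +8 =306
r50=110010 pc3: +8 =314
r51=110011 pc4: +16 =330
r52=110100 pc3: +8 =338
r53=110101 pc4: +16 =354
r54=110110 pc4: +16 =370
r55=110111 pc5: +32 =402
r56=111000 pc3: +8 =410
r57=111001 pc4: +16 =426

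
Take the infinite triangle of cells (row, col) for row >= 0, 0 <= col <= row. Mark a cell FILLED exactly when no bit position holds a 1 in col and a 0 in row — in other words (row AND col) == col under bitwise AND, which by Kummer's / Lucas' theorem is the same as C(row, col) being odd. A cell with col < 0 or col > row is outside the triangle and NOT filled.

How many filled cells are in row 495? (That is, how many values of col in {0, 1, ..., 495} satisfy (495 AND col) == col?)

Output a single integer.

Answer: 256

Derivation:
495 in binary = 111101111
popcount(495) = number of 1-bits in 111101111 = 8
A col c satisfies (495 AND c) == c iff every set bit of c is also set in 495; each of the 8 set bits of 495 can independently be on or off in c.
count = 2^8 = 256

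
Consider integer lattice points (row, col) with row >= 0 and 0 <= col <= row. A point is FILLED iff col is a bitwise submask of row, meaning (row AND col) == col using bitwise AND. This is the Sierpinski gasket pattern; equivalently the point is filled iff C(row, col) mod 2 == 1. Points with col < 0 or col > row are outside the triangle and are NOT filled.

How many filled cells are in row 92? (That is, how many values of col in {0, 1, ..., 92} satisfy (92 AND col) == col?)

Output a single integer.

Answer: 16

Derivation:
92 in binary = 1011100
popcount(92) = number of 1-bits in 1011100 = 4
A col c satisfies (92 AND c) == c iff every set bit of c is also set in 92; each of the 4 set bits of 92 can independently be on or off in c.
count = 2^4 = 16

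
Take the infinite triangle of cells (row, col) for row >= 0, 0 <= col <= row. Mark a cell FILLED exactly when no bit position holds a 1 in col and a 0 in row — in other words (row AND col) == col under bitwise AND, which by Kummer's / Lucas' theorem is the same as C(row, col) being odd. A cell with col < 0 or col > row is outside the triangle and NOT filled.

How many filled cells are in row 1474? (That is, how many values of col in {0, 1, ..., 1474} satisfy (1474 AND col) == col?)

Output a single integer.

Answer: 32

Derivation:
1474 in binary = 10111000010
popcount(1474) = number of 1-bits in 10111000010 = 5
A col c satisfies (1474 AND c) == c iff every set bit of c is also set in 1474; each of the 5 set bits of 1474 can independently be on or off in c.
count = 2^5 = 32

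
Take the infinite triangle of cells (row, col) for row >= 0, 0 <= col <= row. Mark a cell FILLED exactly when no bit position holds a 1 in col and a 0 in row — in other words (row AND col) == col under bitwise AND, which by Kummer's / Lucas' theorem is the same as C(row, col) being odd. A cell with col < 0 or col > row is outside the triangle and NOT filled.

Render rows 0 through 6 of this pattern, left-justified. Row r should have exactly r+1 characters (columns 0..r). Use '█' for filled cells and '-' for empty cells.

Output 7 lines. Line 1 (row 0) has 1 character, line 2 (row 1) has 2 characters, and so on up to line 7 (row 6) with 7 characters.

r0=0: █
r1=1: ██
r2=10: █-█
r3=11: ████
r4=100: █---█
r5=101: ██--██
r6=110: █-█-█-█

Answer: █
██
█-█
████
█---█
██--██
█-█-█-█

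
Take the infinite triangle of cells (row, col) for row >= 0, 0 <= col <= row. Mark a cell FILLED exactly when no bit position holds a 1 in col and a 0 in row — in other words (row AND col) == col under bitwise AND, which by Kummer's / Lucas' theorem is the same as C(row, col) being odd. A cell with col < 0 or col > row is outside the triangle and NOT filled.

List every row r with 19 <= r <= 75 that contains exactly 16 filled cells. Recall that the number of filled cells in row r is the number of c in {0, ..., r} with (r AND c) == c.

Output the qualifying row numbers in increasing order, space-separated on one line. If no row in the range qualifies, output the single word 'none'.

Row r has 2^popcount(r) filled cells, so we need popcount(r) = log2(16) = 4.
Scan r = 19..75 and keep those with exactly 4 one-bits:
r=19=10011 popcount=3 -> skip
r=20=10100 popcount=2 -> skip
r=21=10101 popcount=3 -> skip
r=22=10110 popcount=3 -> skip
r=23=10111 popcount=4 -> KEEP
r=24=11000 popcount=2 -> skip
r=25=11001 popcount=3 -> skip
r=26=11010 popcount=3 -> skip
r=27=11011 popcount=4 -> KEEP
r=28=11100 popcount=3 -> skip
r=29=11101 popcount=4 -> KEEP
r=30=11110 popcount=4 -> KEEP
r=31=11111 popcount=5 -> skip
r=32=100000 popcount=1 -> skip
r=33=100001 popcount=2 -> skip
r=34=100010 popcount=2 -> skip
r=35=100011 popcount=3 -> skip
r=36=100100 popcount=2 -> skip
r=37=100101 popcount=3 -> skip
r=38=100110 popcount=3 -> skip
r=39=100111 popcount=4 -> KEEP
r=40=101000 popcount=2 -> skip
r=41=101001 popcount=3 -> skip
r=42=101010 popcount=3 -> skip
r=43=101011 popcount=4 -> KEEP
r=44=101100 popcount=3 -> skip
r=45=101101 popcount=4 -> KEEP
r=46=101110 popcount=4 -> KEEP
r=47=101111 popcount=5 -> skip
r=48=110000 popcount=2 -> skip
r=49=110001 popcount=3 -> skip
r=50=110010 popcount=3 -> skip
r=51=110011 popcount=4 -> KEEP
r=52=110100 popcount=3 -> skip
r=53=110101 popcount=4 -> KEEP
r=54=110110 popcount=4 -> KEEP
r=55=110111 popcount=5 -> skip
r=56=111000 popcount=3 -> skip
r=57=111001 popcount=4 -> KEEP
r=58=111010 popcount=4 -> KEEP
r=59=111011 popcount=5 -> skip
r=60=111100 popcount=4 -> KEEP
r=61=111101 popcount=5 -> skip
r=62=111110 popcount=5 -> skip
r=63=111111 popcount=6 -> skip
r=64=1000000 popcount=1 -> skip
r=65=1000001 popcount=2 -> skip
r=66=1000010 popcount=2 -> skip
r=67=1000011 popcount=3 -> skip
r=68=1000100 popcount=2 -> skip
r=69=1000101 popcount=3 -> skip
r=70=1000110 popcount=3 -> skip
r=71=1000111 popcount=4 -> KEEP
r=72=1001000 popcount=2 -> skip
r=73=1001001 popcount=3 -> skip
r=74=1001010 popcount=3 -> skip
r=75=1001011 popcount=4 -> KEEP
Kept rows: 23 27 29 30 39 43 45 46 51 53 54 57 58 60 71 75

Answer: 23 27 29 30 39 43 45 46 51 53 54 57 58 60 71 75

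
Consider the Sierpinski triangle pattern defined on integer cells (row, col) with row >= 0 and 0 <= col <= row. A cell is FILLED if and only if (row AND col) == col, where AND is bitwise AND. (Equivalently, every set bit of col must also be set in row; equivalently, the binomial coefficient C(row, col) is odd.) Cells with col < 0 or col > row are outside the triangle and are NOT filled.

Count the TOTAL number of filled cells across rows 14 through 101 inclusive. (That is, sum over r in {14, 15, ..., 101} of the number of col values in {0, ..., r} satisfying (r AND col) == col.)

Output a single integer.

Answer: 1218

Derivation:
r14=1110 pc3: +8 =8
r15=1111 pc4: +16 =24
r16=10000 pc1: +2 =26
r17=10001 pc2: +4 =30
r18=10010 pc2: +4 =34
r19=10011 pc3: +8 =42
r20=10100 pc2: +4 =46
r21=10101 pc3: +8 =54
r22=10110 pc3: +8 =62
r23=10111 pc4: +16 =78
r24=11000 pc2: +4 =82
r25=11001 pc3: +8 =90
r26=11010 pc3: +8 =98
r27=11011 pc4: +16 =114
r28=11100 pc3: +8 =122
r29=11101 pc4: +16 =138
r30=11110 pc4: +16 =154
r31=11111 pc5: +32 =186
r32=100000 pc1: +2 =188
r33=100001 pc2: +4 =192
r34=100010 pc2: +4 =196
r35=100011 pc3: +8 =204
r36=100100 pc2: +4 =208
r37=100101 pc3: +8 =216
r38=100110 pc3: +8 =224
r39=100111 pc4: +16 =240
r40=101000 pc2: +4 =244
r41=101001 pc3: +8 =252
r42=101010 pc3: +8 =260
r43=101011 pc4: +16 =276
r44=101100 pc3: +8 =284
r45=101101 pc4: +16 =300
r46=101110 pc4: +16 =316
r47=101111 pc5: +32 =348
r48=110000 pc2: +4 =352
r49=110001 pc3: +8 =360
r50=110010 pc3: +8 =368
r51=110011 pc4: +16 =384
r52=110100 pc3: +8 =392
r53=110101 pc4: +16 =408
r54=110110 pc4: +16 =424
r55=110111 pc5: +32 =456
r56=111000 pc3: +8 =464
r57=111001 pc4: +16 =480
r58=111010 pc4: +16 =496
r59=111011 pc5: +32 =528
r60=111100 pc4: +16 =544
r61=111101 pc5: +32 =576
r62=111110 pc5: +32 =608
r63=111111 pc6: +64 =672
r64=1000000 pc1: +2 =674
r65=1000001 pc2: +4 =678
r66=1000010 pc2: +4 =682
r67=1000011 pc3: +8 =690
r68=1000100 pc2: +4 =694
r69=1000101 pc3: +8 =702
r70=1000110 pc3: +8 =710
r71=1000111 pc4: +16 =726
r72=1001000 pc2: +4 =730
r73=1001001 pc3: +8 =738
r74=1001010 pc3: +8 =746
r75=1001011 pc4: +16 =762
r76=1001100 pc3: +8 =770
r77=1001101 pc4: +16 =786
r78=1001110 pc4: +16 =802
r79=1001111 pc5: +32 =834
r80=1010000 pc2: +4 =838
r81=1010001 pc3: +8 =846
r82=1010010 pc3: +8 =854
r83=1010011 pc4: +16 =870
r84=1010100 pc3: +8 =878
r85=1010101 pc4: +16 =894
r86=1010110 pc4: +16 =910
r87=1010111 pc5: +32 =942
r88=1011000 pc3: +8 =950
r89=1011001 pc4: +16 =966
r90=1011010 pc4: +16 =982
r91=1011011 pc5: +32 =1014
r92=1011100 pc4: +16 =1030
r93=1011101 pc5: +32 =1062
r94=1011110 pc5: +32 =1094
r95=1011111 pc6: +64 =1158
r96=1100000 pc2: +4 =1162
r97=1100001 pc3: +8 =1170
r98=1100010 pc3: +8 =1178
r99=1100011 pc4: +16 =1194
r100=1100100 pc3: +8 =1202
r101=1100101 pc4: +16 =1218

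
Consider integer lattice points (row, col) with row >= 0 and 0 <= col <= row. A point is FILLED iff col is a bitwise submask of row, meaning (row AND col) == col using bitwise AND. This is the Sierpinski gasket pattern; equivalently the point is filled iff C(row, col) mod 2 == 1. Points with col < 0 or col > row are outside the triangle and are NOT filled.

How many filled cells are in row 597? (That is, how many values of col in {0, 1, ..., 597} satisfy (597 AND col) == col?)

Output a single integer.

597 in binary = 1001010101
popcount(597) = number of 1-bits in 1001010101 = 5
A col c satisfies (597 AND c) == c iff every set bit of c is also set in 597; each of the 5 set bits of 597 can independently be on or off in c.
count = 2^5 = 32

Answer: 32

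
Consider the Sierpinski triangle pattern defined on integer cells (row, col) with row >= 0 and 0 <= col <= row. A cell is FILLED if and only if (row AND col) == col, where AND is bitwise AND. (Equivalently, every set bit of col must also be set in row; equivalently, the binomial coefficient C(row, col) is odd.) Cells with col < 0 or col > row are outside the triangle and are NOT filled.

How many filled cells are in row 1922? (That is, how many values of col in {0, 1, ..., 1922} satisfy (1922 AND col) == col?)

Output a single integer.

Answer: 32

Derivation:
1922 in binary = 11110000010
popcount(1922) = number of 1-bits in 11110000010 = 5
A col c satisfies (1922 AND c) == c iff every set bit of c is also set in 1922; each of the 5 set bits of 1922 can independently be on or off in c.
count = 2^5 = 32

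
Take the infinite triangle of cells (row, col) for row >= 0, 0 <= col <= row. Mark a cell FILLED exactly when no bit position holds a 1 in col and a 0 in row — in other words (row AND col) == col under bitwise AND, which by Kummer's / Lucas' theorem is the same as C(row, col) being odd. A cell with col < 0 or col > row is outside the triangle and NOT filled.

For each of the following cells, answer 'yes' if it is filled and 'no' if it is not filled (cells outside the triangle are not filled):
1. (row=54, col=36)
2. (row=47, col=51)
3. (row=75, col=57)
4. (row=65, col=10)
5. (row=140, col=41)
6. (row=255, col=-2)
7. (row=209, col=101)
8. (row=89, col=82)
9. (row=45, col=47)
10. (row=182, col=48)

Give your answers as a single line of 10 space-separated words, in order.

(54,36): row=0b110110, col=0b100100, row AND col = 0b100100 = 36; 36 == 36 -> filled
(47,51): col outside [0, 47] -> not filled
(75,57): row=0b1001011, col=0b111001, row AND col = 0b1001 = 9; 9 != 57 -> empty
(65,10): row=0b1000001, col=0b1010, row AND col = 0b0 = 0; 0 != 10 -> empty
(140,41): row=0b10001100, col=0b101001, row AND col = 0b1000 = 8; 8 != 41 -> empty
(255,-2): col outside [0, 255] -> not filled
(209,101): row=0b11010001, col=0b1100101, row AND col = 0b1000001 = 65; 65 != 101 -> empty
(89,82): row=0b1011001, col=0b1010010, row AND col = 0b1010000 = 80; 80 != 82 -> empty
(45,47): col outside [0, 45] -> not filled
(182,48): row=0b10110110, col=0b110000, row AND col = 0b110000 = 48; 48 == 48 -> filled

Answer: yes no no no no no no no no yes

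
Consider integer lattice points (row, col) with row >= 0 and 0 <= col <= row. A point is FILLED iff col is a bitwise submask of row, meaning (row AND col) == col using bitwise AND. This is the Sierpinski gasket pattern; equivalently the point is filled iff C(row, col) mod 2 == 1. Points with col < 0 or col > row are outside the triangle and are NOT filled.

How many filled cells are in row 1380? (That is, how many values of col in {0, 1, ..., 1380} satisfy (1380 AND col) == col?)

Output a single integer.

Answer: 32

Derivation:
1380 in binary = 10101100100
popcount(1380) = number of 1-bits in 10101100100 = 5
A col c satisfies (1380 AND c) == c iff every set bit of c is also set in 1380; each of the 5 set bits of 1380 can independently be on or off in c.
count = 2^5 = 32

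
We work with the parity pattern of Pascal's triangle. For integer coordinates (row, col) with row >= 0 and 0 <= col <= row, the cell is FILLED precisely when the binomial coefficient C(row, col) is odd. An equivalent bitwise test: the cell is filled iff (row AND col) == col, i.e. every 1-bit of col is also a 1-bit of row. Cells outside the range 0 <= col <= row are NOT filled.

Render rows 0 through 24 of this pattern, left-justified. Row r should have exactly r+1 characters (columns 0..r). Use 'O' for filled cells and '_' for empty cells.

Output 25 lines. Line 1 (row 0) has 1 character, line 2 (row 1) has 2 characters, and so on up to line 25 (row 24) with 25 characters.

Answer: O
OO
O_O
OOOO
O___O
OO__OO
O_O_O_O
OOOOOOOO
O_______O
OO______OO
O_O_____O_O
OOOO____OOOO
O___O___O___O
OO__OO__OO__OO
O_O_O_O_O_O_O_O
OOOOOOOOOOOOOOOO
O_______________O
OO______________OO
O_O_____________O_O
OOOO____________OOOO
O___O___________O___O
OO__OO__________OO__OO
O_O_O_O_________O_O_O_O
OOOOOOOO________OOOOOOOO
O_______O_______O_______O

Derivation:
r0=0: O
r1=1: OO
r2=10: O_O
r3=11: OOOO
r4=100: O___O
r5=101: OO__OO
r6=110: O_O_O_O
r7=111: OOOOOOOO
r8=1000: O_______O
r9=1001: OO______OO
r10=1010: O_O_____O_O
r11=1011: OOOO____OOOO
r12=1100: O___O___O___O
r13=1101: OO__OO__OO__OO
r14=1110: O_O_O_O_O_O_O_O
r15=1111: OOOOOOOOOOOOOOOO
r16=10000: O_______________O
r17=10001: OO______________OO
r18=10010: O_O_____________O_O
r19=10011: OOOO____________OOOO
r20=10100: O___O___________O___O
r21=10101: OO__OO__________OO__OO
r22=10110: O_O_O_O_________O_O_O_O
r23=10111: OOOOOOOO________OOOOOOOO
r24=11000: O_______O_______O_______O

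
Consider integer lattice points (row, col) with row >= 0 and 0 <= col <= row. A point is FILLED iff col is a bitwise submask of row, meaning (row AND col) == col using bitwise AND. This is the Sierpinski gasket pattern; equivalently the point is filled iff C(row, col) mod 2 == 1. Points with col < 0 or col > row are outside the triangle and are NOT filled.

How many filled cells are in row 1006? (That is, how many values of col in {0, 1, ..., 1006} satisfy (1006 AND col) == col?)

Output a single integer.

1006 in binary = 1111101110
popcount(1006) = number of 1-bits in 1111101110 = 8
A col c satisfies (1006 AND c) == c iff every set bit of c is also set in 1006; each of the 8 set bits of 1006 can independently be on or off in c.
count = 2^8 = 256

Answer: 256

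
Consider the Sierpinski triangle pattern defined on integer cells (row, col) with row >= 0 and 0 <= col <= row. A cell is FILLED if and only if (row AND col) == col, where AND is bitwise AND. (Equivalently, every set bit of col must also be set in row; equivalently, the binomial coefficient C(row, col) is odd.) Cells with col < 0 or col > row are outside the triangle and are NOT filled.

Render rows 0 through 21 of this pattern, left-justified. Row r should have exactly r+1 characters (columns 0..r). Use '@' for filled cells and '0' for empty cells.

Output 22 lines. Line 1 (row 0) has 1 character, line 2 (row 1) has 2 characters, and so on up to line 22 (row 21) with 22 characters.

r0=0: @
r1=1: @@
r2=10: @0@
r3=11: @@@@
r4=100: @000@
r5=101: @@00@@
r6=110: @0@0@0@
r7=111: @@@@@@@@
r8=1000: @0000000@
r9=1001: @@000000@@
r10=1010: @0@00000@0@
r11=1011: @@@@0000@@@@
r12=1100: @000@000@000@
r13=1101: @@00@@00@@00@@
r14=1110: @0@0@0@0@0@0@0@
r15=1111: @@@@@@@@@@@@@@@@
r16=10000: @000000000000000@
r17=10001: @@00000000000000@@
r18=10010: @0@0000000000000@0@
r19=10011: @@@@000000000000@@@@
r20=10100: @000@00000000000@000@
r21=10101: @@00@@0000000000@@00@@

Answer: @
@@
@0@
@@@@
@000@
@@00@@
@0@0@0@
@@@@@@@@
@0000000@
@@000000@@
@0@00000@0@
@@@@0000@@@@
@000@000@000@
@@00@@00@@00@@
@0@0@0@0@0@0@0@
@@@@@@@@@@@@@@@@
@000000000000000@
@@00000000000000@@
@0@0000000000000@0@
@@@@000000000000@@@@
@000@00000000000@000@
@@00@@0000000000@@00@@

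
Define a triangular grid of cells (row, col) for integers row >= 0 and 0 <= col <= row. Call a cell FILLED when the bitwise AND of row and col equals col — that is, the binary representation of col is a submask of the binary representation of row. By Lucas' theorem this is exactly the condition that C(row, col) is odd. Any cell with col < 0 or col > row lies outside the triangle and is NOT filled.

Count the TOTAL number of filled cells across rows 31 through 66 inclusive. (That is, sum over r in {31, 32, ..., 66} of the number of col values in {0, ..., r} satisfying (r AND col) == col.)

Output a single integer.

r31=11111 pc5: +32 =32
r32=100000 pc1: +2 =34
r33=100001 pc2: +4 =38
r34=100010 pc2: +4 =42
r35=100011 pc3: +8 =50
r36=100100 pc2: +4 =54
r37=100101 pc3: +8 =62
r38=100110 pc3: +8 =70
r39=100111 pc4: +16 =86
r40=101000 pc2: +4 =90
r41=101001 pc3: +8 =98
r42=101010 pc3: +8 =106
r43=101011 pc4: +16 =122
r44=101100 pc3: +8 =130
r45=101101 pc4: +16 =146
r46=101110 pc4: +16 =162
r47=101111 pc5: +32 =194
r48=110000 pc2: +4 =198
r49=110001 pc3: +8 =206
r50=110010 pc3: +8 =214
r51=110011 pc4: +16 =230
r52=110100 pc3: +8 =238
r53=110101 pc4: +16 =254
r54=110110 pc4: +16 =270
r55=110111 pc5: +32 =302
r56=111000 pc3: +8 =310
r57=111001 pc4: +16 =326
r58=111010 pc4: +16 =342
r59=111011 pc5: +32 =374
r60=111100 pc4: +16 =390
r61=111101 pc5: +32 =422
r62=111110 pc5: +32 =454
r63=111111 pc6: +64 =518
r64=1000000 pc1: +2 =520
r65=1000001 pc2: +4 =524
r66=1000010 pc2: +4 =528

Answer: 528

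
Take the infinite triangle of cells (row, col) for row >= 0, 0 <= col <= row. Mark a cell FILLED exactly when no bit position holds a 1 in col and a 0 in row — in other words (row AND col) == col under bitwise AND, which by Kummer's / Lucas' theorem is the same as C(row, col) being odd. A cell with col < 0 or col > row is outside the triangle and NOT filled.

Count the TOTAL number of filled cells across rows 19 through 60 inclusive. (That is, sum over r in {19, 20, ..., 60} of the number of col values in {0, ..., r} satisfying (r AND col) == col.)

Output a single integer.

r19=10011 pc3: +8 =8
r20=10100 pc2: +4 =12
r21=10101 pc3: +8 =20
r22=10110 pc3: +8 =28
r23=10111 pc4: +16 =44
r24=11000 pc2: +4 =48
r25=11001 pc3: +8 =56
r26=11010 pc3: +8 =64
r27=11011 pc4: +16 =80
r28=11100 pc3: +8 =88
r29=11101 pc4: +16 =104
r30=11110 pc4: +16 =120
r31=11111 pc5: +32 =152
r32=100000 pc1: +2 =154
r33=100001 pc2: +4 =158
r34=100010 pc2: +4 =162
r35=100011 pc3: +8 =170
r36=100100 pc2: +4 =174
r37=100101 pc3: +8 =182
r38=100110 pc3: +8 =190
r39=100111 pc4: +16 =206
r40=101000 pc2: +4 =210
r41=101001 pc3: +8 =218
r42=101010 pc3: +8 =226
r43=101011 pc4: +16 =242
r44=101100 pc3: +8 =250
r45=101101 pc4: +16 =266
r46=101110 pc4: +16 =282
r47=101111 pc5: +32 =314
r48=110000 pc2: +4 =318
r49=110001 pc3: +8 =326
r50=110010 pc3: +8 =334
r51=110011 pc4: +16 =350
r52=110100 pc3: +8 =358
r53=110101 pc4: +16 =374
r54=110110 pc4: +16 =390
r55=110111 pc5: +32 =422
r56=111000 pc3: +8 =430
r57=111001 pc4: +16 =446
r58=111010 pc4: +16 =462
r59=111011 pc5: +32 =494
r60=111100 pc4: +16 =510

Answer: 510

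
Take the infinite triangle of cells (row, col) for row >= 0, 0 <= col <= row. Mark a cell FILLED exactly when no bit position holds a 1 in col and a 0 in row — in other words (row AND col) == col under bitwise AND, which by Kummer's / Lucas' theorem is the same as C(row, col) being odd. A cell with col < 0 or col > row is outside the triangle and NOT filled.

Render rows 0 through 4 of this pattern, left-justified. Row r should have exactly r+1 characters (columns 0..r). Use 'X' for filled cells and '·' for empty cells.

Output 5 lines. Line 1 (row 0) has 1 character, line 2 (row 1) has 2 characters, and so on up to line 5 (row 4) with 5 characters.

Answer: X
XX
X·X
XXXX
X···X

Derivation:
r0=0: X
r1=1: XX
r2=10: X·X
r3=11: XXXX
r4=100: X···X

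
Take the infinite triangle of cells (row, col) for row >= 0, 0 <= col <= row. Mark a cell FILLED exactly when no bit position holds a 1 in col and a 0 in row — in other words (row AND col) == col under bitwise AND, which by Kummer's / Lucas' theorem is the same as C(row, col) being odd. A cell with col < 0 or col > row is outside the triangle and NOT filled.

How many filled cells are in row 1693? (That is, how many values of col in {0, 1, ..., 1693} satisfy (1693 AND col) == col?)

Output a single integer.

1693 in binary = 11010011101
popcount(1693) = number of 1-bits in 11010011101 = 7
A col c satisfies (1693 AND c) == c iff every set bit of c is also set in 1693; each of the 7 set bits of 1693 can independently be on or off in c.
count = 2^7 = 128

Answer: 128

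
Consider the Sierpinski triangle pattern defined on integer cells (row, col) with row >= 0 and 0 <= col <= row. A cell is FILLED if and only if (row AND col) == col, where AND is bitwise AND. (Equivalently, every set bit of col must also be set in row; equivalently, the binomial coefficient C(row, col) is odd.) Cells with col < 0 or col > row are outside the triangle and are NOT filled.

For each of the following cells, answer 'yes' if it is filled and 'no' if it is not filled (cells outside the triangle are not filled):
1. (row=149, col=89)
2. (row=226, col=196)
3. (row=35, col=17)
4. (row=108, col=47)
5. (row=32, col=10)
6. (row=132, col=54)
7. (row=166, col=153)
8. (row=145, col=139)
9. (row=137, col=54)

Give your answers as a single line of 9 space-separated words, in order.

Answer: no no no no no no no no no

Derivation:
(149,89): row=0b10010101, col=0b1011001, row AND col = 0b10001 = 17; 17 != 89 -> empty
(226,196): row=0b11100010, col=0b11000100, row AND col = 0b11000000 = 192; 192 != 196 -> empty
(35,17): row=0b100011, col=0b10001, row AND col = 0b1 = 1; 1 != 17 -> empty
(108,47): row=0b1101100, col=0b101111, row AND col = 0b101100 = 44; 44 != 47 -> empty
(32,10): row=0b100000, col=0b1010, row AND col = 0b0 = 0; 0 != 10 -> empty
(132,54): row=0b10000100, col=0b110110, row AND col = 0b100 = 4; 4 != 54 -> empty
(166,153): row=0b10100110, col=0b10011001, row AND col = 0b10000000 = 128; 128 != 153 -> empty
(145,139): row=0b10010001, col=0b10001011, row AND col = 0b10000001 = 129; 129 != 139 -> empty
(137,54): row=0b10001001, col=0b110110, row AND col = 0b0 = 0; 0 != 54 -> empty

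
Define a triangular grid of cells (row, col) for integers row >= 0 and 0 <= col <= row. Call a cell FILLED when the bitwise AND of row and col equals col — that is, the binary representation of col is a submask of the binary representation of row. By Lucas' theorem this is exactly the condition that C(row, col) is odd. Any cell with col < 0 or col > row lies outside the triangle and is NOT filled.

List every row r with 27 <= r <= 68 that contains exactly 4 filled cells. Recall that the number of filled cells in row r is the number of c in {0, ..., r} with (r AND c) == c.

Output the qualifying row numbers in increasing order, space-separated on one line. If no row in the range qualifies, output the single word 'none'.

Row r has 2^popcount(r) filled cells, so we need popcount(r) = log2(4) = 2.
Scan r = 27..68 and keep those with exactly 2 one-bits:
r=27=11011 popcount=4 -> skip
r=28=11100 popcount=3 -> skip
r=29=11101 popcount=4 -> skip
r=30=11110 popcount=4 -> skip
r=31=11111 popcount=5 -> skip
r=32=100000 popcount=1 -> skip
r=33=100001 popcount=2 -> KEEP
r=34=100010 popcount=2 -> KEEP
r=35=100011 popcount=3 -> skip
r=36=100100 popcount=2 -> KEEP
r=37=100101 popcount=3 -> skip
r=38=100110 popcount=3 -> skip
r=39=100111 popcount=4 -> skip
r=40=101000 popcount=2 -> KEEP
r=41=101001 popcount=3 -> skip
r=42=101010 popcount=3 -> skip
r=43=101011 popcount=4 -> skip
r=44=101100 popcount=3 -> skip
r=45=101101 popcount=4 -> skip
r=46=101110 popcount=4 -> skip
r=47=101111 popcount=5 -> skip
r=48=110000 popcount=2 -> KEEP
r=49=110001 popcount=3 -> skip
r=50=110010 popcount=3 -> skip
r=51=110011 popcount=4 -> skip
r=52=110100 popcount=3 -> skip
r=53=110101 popcount=4 -> skip
r=54=110110 popcount=4 -> skip
r=55=110111 popcount=5 -> skip
r=56=111000 popcount=3 -> skip
r=57=111001 popcount=4 -> skip
r=58=111010 popcount=4 -> skip
r=59=111011 popcount=5 -> skip
r=60=111100 popcount=4 -> skip
r=61=111101 popcount=5 -> skip
r=62=111110 popcount=5 -> skip
r=63=111111 popcount=6 -> skip
r=64=1000000 popcount=1 -> skip
r=65=1000001 popcount=2 -> KEEP
r=66=1000010 popcount=2 -> KEEP
r=67=1000011 popcount=3 -> skip
r=68=1000100 popcount=2 -> KEEP
Kept rows: 33 34 36 40 48 65 66 68

Answer: 33 34 36 40 48 65 66 68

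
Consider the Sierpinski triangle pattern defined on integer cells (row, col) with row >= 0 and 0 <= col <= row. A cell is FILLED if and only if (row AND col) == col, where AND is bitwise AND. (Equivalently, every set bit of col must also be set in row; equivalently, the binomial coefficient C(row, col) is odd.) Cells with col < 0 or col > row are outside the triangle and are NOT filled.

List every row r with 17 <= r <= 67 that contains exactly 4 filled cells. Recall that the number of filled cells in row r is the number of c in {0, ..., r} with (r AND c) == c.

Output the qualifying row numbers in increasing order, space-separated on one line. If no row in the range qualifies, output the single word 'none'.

Answer: 17 18 20 24 33 34 36 40 48 65 66

Derivation:
Row r has 2^popcount(r) filled cells, so we need popcount(r) = log2(4) = 2.
Scan r = 17..67 and keep those with exactly 2 one-bits:
r=17=10001 popcount=2 -> KEEP
r=18=10010 popcount=2 -> KEEP
r=19=10011 popcount=3 -> skip
r=20=10100 popcount=2 -> KEEP
r=21=10101 popcount=3 -> skip
r=22=10110 popcount=3 -> skip
r=23=10111 popcount=4 -> skip
r=24=11000 popcount=2 -> KEEP
r=25=11001 popcount=3 -> skip
r=26=11010 popcount=3 -> skip
r=27=11011 popcount=4 -> skip
r=28=11100 popcount=3 -> skip
r=29=11101 popcount=4 -> skip
r=30=11110 popcount=4 -> skip
r=31=11111 popcount=5 -> skip
r=32=100000 popcount=1 -> skip
r=33=100001 popcount=2 -> KEEP
r=34=100010 popcount=2 -> KEEP
r=35=100011 popcount=3 -> skip
r=36=100100 popcount=2 -> KEEP
r=37=100101 popcount=3 -> skip
r=38=100110 popcount=3 -> skip
r=39=100111 popcount=4 -> skip
r=40=101000 popcount=2 -> KEEP
r=41=101001 popcount=3 -> skip
r=42=101010 popcount=3 -> skip
r=43=101011 popcount=4 -> skip
r=44=101100 popcount=3 -> skip
r=45=101101 popcount=4 -> skip
r=46=101110 popcount=4 -> skip
r=47=101111 popcount=5 -> skip
r=48=110000 popcount=2 -> KEEP
r=49=110001 popcount=3 -> skip
r=50=110010 popcount=3 -> skip
r=51=110011 popcount=4 -> skip
r=52=110100 popcount=3 -> skip
r=53=110101 popcount=4 -> skip
r=54=110110 popcount=4 -> skip
r=55=110111 popcount=5 -> skip
r=56=111000 popcount=3 -> skip
r=57=111001 popcount=4 -> skip
r=58=111010 popcount=4 -> skip
r=59=111011 popcount=5 -> skip
r=60=111100 popcount=4 -> skip
r=61=111101 popcount=5 -> skip
r=62=111110 popcount=5 -> skip
r=63=111111 popcount=6 -> skip
r=64=1000000 popcount=1 -> skip
r=65=1000001 popcount=2 -> KEEP
r=66=1000010 popcount=2 -> KEEP
r=67=1000011 popcount=3 -> skip
Kept rows: 17 18 20 24 33 34 36 40 48 65 66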